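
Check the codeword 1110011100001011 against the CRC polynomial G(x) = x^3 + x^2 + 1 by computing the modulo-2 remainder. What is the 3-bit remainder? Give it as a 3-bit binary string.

Modulo-2 division of 1110011100001011 by 1101:
  pos 0: 1110 XOR 1101 = 0011
  pos 2: 1101 XOR 1101 = 0000
  pos 6: 1100 XOR 1101 = 0001
  pos 9: 1001 XOR 1101 = 0100
  pos 10: 1000 XOR 1101 = 0101
  pos 11: 1011 XOR 1101 = 0110
  pos 12: 1101 XOR 1101 = 0000
Remainder = 000 (zero — the frame passes the CRC check).

000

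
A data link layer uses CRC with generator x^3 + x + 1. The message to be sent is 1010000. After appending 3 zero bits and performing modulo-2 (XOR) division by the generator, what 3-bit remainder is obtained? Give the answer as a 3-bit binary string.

101

Append 3 zeros: 1010000000. Divide by 1011 (XOR where the leading bit is 1):
  pos 0: 1010 XOR 1011 = 0001
  pos 3: 1000 XOR 1011 = 0011
  pos 5: 1100 XOR 1011 = 0111
  pos 6: 1110 XOR 1011 = 0101
Remainder (last 3 bits) = 101. This is the CRC / FCS.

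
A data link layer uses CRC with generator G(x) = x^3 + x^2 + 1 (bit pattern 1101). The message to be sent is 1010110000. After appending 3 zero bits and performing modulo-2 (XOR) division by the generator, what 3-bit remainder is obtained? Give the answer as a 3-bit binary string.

Append 3 zeros: 1010110000000. Divide by 1101 (XOR where the leading bit is 1):
  pos 0: 1010 XOR 1101 = 0111
  pos 1: 1111 XOR 1101 = 0010
  pos 3: 1010 XOR 1101 = 0111
  pos 4: 1110 XOR 1101 = 0011
  pos 6: 1100 XOR 1101 = 0001
  pos 9: 1000 XOR 1101 = 0101
Remainder (last 3 bits) = 101. This is the CRC / FCS.

101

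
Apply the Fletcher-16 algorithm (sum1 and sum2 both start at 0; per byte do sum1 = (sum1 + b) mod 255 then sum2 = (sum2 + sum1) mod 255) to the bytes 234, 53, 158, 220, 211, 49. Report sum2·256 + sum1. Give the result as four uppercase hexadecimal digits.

75A0

Running sums (mod 255):
  after byte 0 (234): sum1=234, sum2=234
  after byte 1 (53): sum1=32, sum2=11
  after byte 2 (158): sum1=190, sum2=201
  after byte 3 (220): sum1=155, sum2=101
  after byte 4 (211): sum1=111, sum2=212
  after byte 5 (49): sum1=160, sum2=117
Checksum = sum2·256 + sum1 = 117·256 + 160 = 30112 = 0x75A0.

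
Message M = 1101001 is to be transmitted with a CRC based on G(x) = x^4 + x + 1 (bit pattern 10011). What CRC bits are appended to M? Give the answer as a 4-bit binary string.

0101

Append 4 zeros: 11010010000. Divide by 10011 (XOR where the leading bit is 1):
  pos 0: 11010 XOR 10011 = 01001
  pos 1: 10010 XOR 10011 = 00001
  pos 5: 11000 XOR 10011 = 01011
  pos 6: 10110 XOR 10011 = 00101
Remainder (last 4 bits) = 0101. This is the CRC / FCS.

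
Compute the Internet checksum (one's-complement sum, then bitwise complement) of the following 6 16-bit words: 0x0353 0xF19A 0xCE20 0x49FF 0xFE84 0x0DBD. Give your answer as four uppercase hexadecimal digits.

E6AF

One's-complement addition (fold any carry out of bit 15 back into bit 0):
  0x0353 + 0xF19A = 0x0F4ED
  0xF4ED + 0xCE20 = 0x1C30D → wrap carry → 0xC30E
  0xC30E + 0x49FF = 0x10D0D → wrap carry → 0x0D0E
  0x0D0E + 0xFE84 = 0x10B92 → wrap carry → 0x0B93
  0x0B93 + 0x0DBD = 0x01950
One's-complement sum = 0x1950.
Checksum = ~0x1950 & 0xFFFF = 0xE6AF.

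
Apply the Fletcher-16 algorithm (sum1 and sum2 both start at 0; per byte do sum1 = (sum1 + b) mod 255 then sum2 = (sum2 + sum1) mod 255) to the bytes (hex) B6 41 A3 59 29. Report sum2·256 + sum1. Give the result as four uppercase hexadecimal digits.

Running sums (mod 255):
  after byte 0 (B6): sum1=182, sum2=182
  after byte 1 (41): sum1=247, sum2=174
  after byte 2 (A3): sum1=155, sum2=74
  after byte 3 (59): sum1=244, sum2=63
  after byte 4 (29): sum1=30, sum2=93
Checksum = sum2·256 + sum1 = 93·256 + 30 = 23838 = 0x5D1E.

5D1E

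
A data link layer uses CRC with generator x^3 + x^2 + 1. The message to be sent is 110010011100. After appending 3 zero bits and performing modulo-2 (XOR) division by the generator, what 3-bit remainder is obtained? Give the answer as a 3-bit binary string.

Append 3 zeros: 110010011100000. Divide by 1101 (XOR where the leading bit is 1):
  pos 0: 1100 XOR 1101 = 0001
  pos 3: 1100 XOR 1101 = 0001
  pos 6: 1111 XOR 1101 = 0010
  pos 8: 1000 XOR 1101 = 0101
  pos 9: 1010 XOR 1101 = 0111
  pos 10: 1110 XOR 1101 = 0011
Remainder (last 3 bits) = 110. This is the CRC / FCS.

110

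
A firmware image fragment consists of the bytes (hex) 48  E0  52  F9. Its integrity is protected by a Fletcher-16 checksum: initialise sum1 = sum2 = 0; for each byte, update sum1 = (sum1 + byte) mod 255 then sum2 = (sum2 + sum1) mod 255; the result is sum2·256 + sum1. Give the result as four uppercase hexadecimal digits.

6275

Running sums (mod 255):
  after byte 0 (48): sum1=72, sum2=72
  after byte 1 (E0): sum1=41, sum2=113
  after byte 2 (52): sum1=123, sum2=236
  after byte 3 (F9): sum1=117, sum2=98
Checksum = sum2·256 + sum1 = 98·256 + 117 = 25205 = 0x6275.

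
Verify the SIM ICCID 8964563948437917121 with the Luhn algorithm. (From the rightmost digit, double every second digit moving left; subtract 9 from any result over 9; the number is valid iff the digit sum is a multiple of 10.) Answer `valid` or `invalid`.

From the right, keep odd positions and double even positions (subtract 9 from any doubled value over 9):
  doubled (positions 2,4,...): 4 5 9 6 7 9 3 8 9 → sum 60
  kept (positions 1,3,...): 1 1 1 7 4 4 3 5 6 8 → sum 40
Total = 100.
100 mod 10 = 0, so the number is valid.

valid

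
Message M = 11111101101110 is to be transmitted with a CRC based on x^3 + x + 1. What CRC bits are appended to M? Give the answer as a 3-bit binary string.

001

Append 3 zeros: 11111101101110000. Divide by 1011 (XOR where the leading bit is 1):
  pos 0: 1111 XOR 1011 = 0100
  pos 1: 1001 XOR 1011 = 0010
  pos 3: 1010 XOR 1011 = 0001
  pos 6: 1110 XOR 1011 = 0101
  pos 7: 1011 XOR 1011 = 0000
  pos 11: 1100 XOR 1011 = 0111
  pos 12: 1110 XOR 1011 = 0101
  pos 13: 1010 XOR 1011 = 0001
Remainder (last 3 bits) = 001. This is the CRC / FCS.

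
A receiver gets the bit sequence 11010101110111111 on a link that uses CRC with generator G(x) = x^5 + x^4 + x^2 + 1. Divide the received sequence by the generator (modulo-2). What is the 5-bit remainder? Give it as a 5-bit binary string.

01110

Modulo-2 division of 11010101110111111 by 110101:
  pos 0: 110101 XOR 110101 = 000000
  pos 7: 111011 XOR 110101 = 001110
  pos 9: 111011 XOR 110101 = 001110
  pos 11: 111011 XOR 110101 = 001110
Remainder = 01110 (nonzero — an error is detected).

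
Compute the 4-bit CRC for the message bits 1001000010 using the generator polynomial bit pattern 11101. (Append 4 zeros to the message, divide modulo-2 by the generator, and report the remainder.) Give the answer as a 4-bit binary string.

Append 4 zeros: 10010000100000. Divide by 11101 (XOR where the leading bit is 1):
  pos 0: 10010 XOR 11101 = 01111
  pos 1: 11110 XOR 11101 = 00011
  pos 4: 11001 XOR 11101 = 00100
  pos 6: 10000 XOR 11101 = 01101
  pos 7: 11010 XOR 11101 = 00111
  pos 9: 11100 XOR 11101 = 00001
Remainder (last 4 bits) = 0001. This is the CRC / FCS.

0001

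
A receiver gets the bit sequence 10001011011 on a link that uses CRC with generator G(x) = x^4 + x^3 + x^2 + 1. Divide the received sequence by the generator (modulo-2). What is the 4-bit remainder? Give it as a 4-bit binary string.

Modulo-2 division of 10001011011 by 11101:
  pos 0: 10001 XOR 11101 = 01100
  pos 1: 11000 XOR 11101 = 00101
  pos 3: 10111 XOR 11101 = 01010
  pos 4: 10100 XOR 11101 = 01001
  pos 5: 10011 XOR 11101 = 01110
  pos 6: 11101 XOR 11101 = 00000
Remainder = 0000 (zero — the frame passes the CRC check).

0000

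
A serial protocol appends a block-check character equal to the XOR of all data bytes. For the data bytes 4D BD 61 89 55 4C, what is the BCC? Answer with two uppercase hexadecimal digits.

01

XOR the bytes together:
  start with 0x4D
  0x4D ⊕ 0xBD = 0xF0
  0xF0 ⊕ 0x61 = 0x91
  0x91 ⊕ 0x89 = 0x18
  0x18 ⊕ 0x55 = 0x4D
  0x4D ⊕ 0x4C = 0x01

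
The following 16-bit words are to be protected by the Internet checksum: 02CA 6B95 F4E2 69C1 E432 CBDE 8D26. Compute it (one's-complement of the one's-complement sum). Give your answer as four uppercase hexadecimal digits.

One's-complement addition (fold any carry out of bit 15 back into bit 0):
  0x02CA + 0x6B95 = 0x06E5F
  0x6E5F + 0xF4E2 = 0x16341 → wrap carry → 0x6342
  0x6342 + 0x69C1 = 0x0CD03
  0xCD03 + 0xE432 = 0x1B135 → wrap carry → 0xB136
  0xB136 + 0xCBDE = 0x17D14 → wrap carry → 0x7D15
  0x7D15 + 0x8D26 = 0x10A3B → wrap carry → 0x0A3C
One's-complement sum = 0x0A3C.
Checksum = ~0x0A3C & 0xFFFF = 0xF5C3.

F5C3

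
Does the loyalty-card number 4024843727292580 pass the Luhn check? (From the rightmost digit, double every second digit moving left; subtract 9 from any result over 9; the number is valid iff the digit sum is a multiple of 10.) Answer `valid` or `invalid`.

valid

From the right, keep odd positions and double even positions (subtract 9 from any doubled value over 9):
  doubled (positions 2,4,...): 7 4 4 4 6 7 4 8 → sum 44
  kept (positions 1,3,...): 0 5 9 7 7 4 4 0 → sum 36
Total = 80.
80 mod 10 = 0, so the number is valid.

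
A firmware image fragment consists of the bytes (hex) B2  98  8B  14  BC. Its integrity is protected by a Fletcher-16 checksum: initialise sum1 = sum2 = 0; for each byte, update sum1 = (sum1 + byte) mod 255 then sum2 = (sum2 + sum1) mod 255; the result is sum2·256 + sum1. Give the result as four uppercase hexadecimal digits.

Running sums (mod 255):
  after byte 0 (B2): sum1=178, sum2=178
  after byte 1 (98): sum1=75, sum2=253
  after byte 2 (8B): sum1=214, sum2=212
  after byte 3 (14): sum1=234, sum2=191
  after byte 4 (BC): sum1=167, sum2=103
Checksum = sum2·256 + sum1 = 103·256 + 167 = 26535 = 0x67A7.

67A7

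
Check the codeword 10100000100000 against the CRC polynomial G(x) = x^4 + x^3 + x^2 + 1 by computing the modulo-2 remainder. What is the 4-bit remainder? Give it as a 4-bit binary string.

Modulo-2 division of 10100000100000 by 11101:
  pos 0: 10100 XOR 11101 = 01001
  pos 1: 10010 XOR 11101 = 01111
  pos 2: 11110 XOR 11101 = 00011
  pos 5: 11010 XOR 11101 = 00111
  pos 7: 11100 XOR 11101 = 00001
Remainder = 0100 (nonzero — an error is detected).

0100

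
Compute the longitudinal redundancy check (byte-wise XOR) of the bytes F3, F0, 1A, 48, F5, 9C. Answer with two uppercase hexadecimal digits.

38

XOR the bytes together:
  start with 0xF3
  0xF3 ⊕ 0xF0 = 0x03
  0x03 ⊕ 0x1A = 0x19
  0x19 ⊕ 0x48 = 0x51
  0x51 ⊕ 0xF5 = 0xA4
  0xA4 ⊕ 0x9C = 0x38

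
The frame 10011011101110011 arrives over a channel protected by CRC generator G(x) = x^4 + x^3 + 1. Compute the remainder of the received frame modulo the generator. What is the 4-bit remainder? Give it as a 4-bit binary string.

1000

Modulo-2 division of 10011011101110011 by 11001:
  pos 0: 10011 XOR 11001 = 01010
  pos 1: 10100 XOR 11001 = 01101
  pos 2: 11011 XOR 11001 = 00010
  pos 5: 10110 XOR 11001 = 01111
  pos 6: 11111 XOR 11001 = 00110
  pos 8: 11011 XOR 11001 = 00010
  pos 11: 10001 XOR 11001 = 01000
  pos 12: 10001 XOR 11001 = 01000
Remainder = 1000 (nonzero — an error is detected).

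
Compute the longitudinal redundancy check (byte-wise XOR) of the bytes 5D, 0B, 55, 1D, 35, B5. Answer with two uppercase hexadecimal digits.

9E

XOR the bytes together:
  start with 0x5D
  0x5D ⊕ 0x0B = 0x56
  0x56 ⊕ 0x55 = 0x03
  0x03 ⊕ 0x1D = 0x1E
  0x1E ⊕ 0x35 = 0x2B
  0x2B ⊕ 0xB5 = 0x9E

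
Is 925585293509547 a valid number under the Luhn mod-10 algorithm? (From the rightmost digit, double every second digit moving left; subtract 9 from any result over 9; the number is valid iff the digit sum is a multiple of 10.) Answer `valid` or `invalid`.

From the right, keep odd positions and double even positions (subtract 9 from any doubled value over 9):
  doubled (positions 2,4,...): 8 9 1 9 1 1 4 → sum 33
  kept (positions 1,3,...): 7 5 0 3 2 8 5 9 → sum 39
Total = 72.
72 mod 10 = 2, so the number is invalid.

invalid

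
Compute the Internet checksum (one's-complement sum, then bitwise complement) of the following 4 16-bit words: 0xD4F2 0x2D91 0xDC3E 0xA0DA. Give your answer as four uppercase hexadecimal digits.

8062

One's-complement addition (fold any carry out of bit 15 back into bit 0):
  0xD4F2 + 0x2D91 = 0x10283 → wrap carry → 0x0284
  0x0284 + 0xDC3E = 0x0DEC2
  0xDEC2 + 0xA0DA = 0x17F9C → wrap carry → 0x7F9D
One's-complement sum = 0x7F9D.
Checksum = ~0x7F9D & 0xFFFF = 0x8062.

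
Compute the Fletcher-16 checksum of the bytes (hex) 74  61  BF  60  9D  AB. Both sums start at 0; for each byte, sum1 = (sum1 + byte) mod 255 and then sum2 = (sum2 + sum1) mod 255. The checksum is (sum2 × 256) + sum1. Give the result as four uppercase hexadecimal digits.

A83F

Running sums (mod 255):
  after byte 0 (74): sum1=116, sum2=116
  after byte 1 (61): sum1=213, sum2=74
  after byte 2 (BF): sum1=149, sum2=223
  after byte 3 (60): sum1=245, sum2=213
  after byte 4 (9D): sum1=147, sum2=105
  after byte 5 (AB): sum1=63, sum2=168
Checksum = sum2·256 + sum1 = 168·256 + 63 = 43071 = 0xA83F.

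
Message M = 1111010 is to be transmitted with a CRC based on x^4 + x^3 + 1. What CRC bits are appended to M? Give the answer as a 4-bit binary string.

1101

Append 4 zeros: 11110100000. Divide by 11001 (XOR where the leading bit is 1):
  pos 0: 11110 XOR 11001 = 00111
  pos 2: 11110 XOR 11001 = 00111
  pos 4: 11100 XOR 11001 = 00101
  pos 6: 10100 XOR 11001 = 01101
Remainder (last 4 bits) = 1101. This is the CRC / FCS.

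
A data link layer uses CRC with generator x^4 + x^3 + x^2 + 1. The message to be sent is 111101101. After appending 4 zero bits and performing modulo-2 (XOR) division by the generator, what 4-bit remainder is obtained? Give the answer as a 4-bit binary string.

Append 4 zeros: 1111011010000. Divide by 11101 (XOR where the leading bit is 1):
  pos 0: 11110 XOR 11101 = 00011
  pos 3: 11110 XOR 11101 = 00011
  pos 6: 11100 XOR 11101 = 00001
Remainder (last 4 bits) = 0100. This is the CRC / FCS.

0100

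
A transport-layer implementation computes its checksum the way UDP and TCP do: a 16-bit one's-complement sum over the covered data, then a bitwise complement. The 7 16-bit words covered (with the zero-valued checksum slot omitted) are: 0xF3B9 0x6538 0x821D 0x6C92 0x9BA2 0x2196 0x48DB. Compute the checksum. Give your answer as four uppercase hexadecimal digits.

One's-complement addition (fold any carry out of bit 15 back into bit 0):
  0xF3B9 + 0x6538 = 0x158F1 → wrap carry → 0x58F2
  0x58F2 + 0x821D = 0x0DB0F
  0xDB0F + 0x6C92 = 0x147A1 → wrap carry → 0x47A2
  0x47A2 + 0x9BA2 = 0x0E344
  0xE344 + 0x2196 = 0x104DA → wrap carry → 0x04DB
  0x04DB + 0x48DB = 0x04DB6
One's-complement sum = 0x4DB6.
Checksum = ~0x4DB6 & 0xFFFF = 0xB249.

B249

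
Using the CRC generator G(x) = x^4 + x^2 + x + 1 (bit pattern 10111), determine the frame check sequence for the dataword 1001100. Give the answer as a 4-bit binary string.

0010

Append 4 zeros: 10011000000. Divide by 10111 (XOR where the leading bit is 1):
  pos 0: 10011 XOR 10111 = 00100
  pos 2: 10000 XOR 10111 = 00111
  pos 4: 11100 XOR 10111 = 01011
  pos 5: 10110 XOR 10111 = 00001
Remainder (last 4 bits) = 0010. This is the CRC / FCS.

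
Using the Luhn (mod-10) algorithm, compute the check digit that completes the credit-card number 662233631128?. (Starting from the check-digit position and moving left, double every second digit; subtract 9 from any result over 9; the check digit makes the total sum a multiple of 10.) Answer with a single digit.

Partial digits right→left: 8 2 1 1 3 6 3 3 2 2 6 6
Double every second digit counting from the check-digit position (so the 1st, 3rd, 5th, ... of the partial from the right).
  doubled (with −9 where >9): 7 2 6 6 4 3 → sum 28
  kept as-is: 2 1 6 3 2 6 → sum 20
Total = 28 + 20 = 48.
Check digit = (10 − (48 mod 10)) mod 10 = 2.

2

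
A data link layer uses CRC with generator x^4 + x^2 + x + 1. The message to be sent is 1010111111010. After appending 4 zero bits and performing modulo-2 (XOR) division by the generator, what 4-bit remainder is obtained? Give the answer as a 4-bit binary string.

1101

Append 4 zeros: 10101111110100000. Divide by 10111 (XOR where the leading bit is 1):
  pos 0: 10101 XOR 10111 = 00010
  pos 3: 10111 XOR 10111 = 00000
  pos 8: 11010 XOR 10111 = 01101
  pos 9: 11010 XOR 10111 = 01101
  pos 10: 11010 XOR 10111 = 01101
  pos 11: 11010 XOR 10111 = 01101
  pos 12: 11010 XOR 10111 = 01101
Remainder (last 4 bits) = 1101. This is the CRC / FCS.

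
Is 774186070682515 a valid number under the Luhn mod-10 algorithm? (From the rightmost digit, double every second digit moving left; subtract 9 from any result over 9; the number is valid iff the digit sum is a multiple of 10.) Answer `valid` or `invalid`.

invalid

From the right, keep odd positions and double even positions (subtract 9 from any doubled value over 9):
  doubled (positions 2,4,...): 2 4 3 5 3 2 5 → sum 24
  kept (positions 1,3,...): 5 5 8 0 0 8 4 7 → sum 37
Total = 61.
61 mod 10 = 1, so the number is invalid.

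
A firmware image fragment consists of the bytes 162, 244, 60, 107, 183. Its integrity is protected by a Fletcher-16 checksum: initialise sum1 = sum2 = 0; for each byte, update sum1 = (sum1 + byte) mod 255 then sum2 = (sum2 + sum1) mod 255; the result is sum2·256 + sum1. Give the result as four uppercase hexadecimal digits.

Running sums (mod 255):
  after byte 0 (162): sum1=162, sum2=162
  after byte 1 (244): sum1=151, sum2=58
  after byte 2 (60): sum1=211, sum2=14
  after byte 3 (107): sum1=63, sum2=77
  after byte 4 (183): sum1=246, sum2=68
Checksum = sum2·256 + sum1 = 68·256 + 246 = 17654 = 0x44F6.

44F6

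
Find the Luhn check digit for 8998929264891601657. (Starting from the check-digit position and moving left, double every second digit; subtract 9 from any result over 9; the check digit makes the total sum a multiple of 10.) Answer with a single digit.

0

Partial digits right→left: 7 5 6 1 0 6 1 9 8 4 6 2 9 2 9 8 9 9 8
Double every second digit counting from the check-digit position (so the 1st, 3rd, 5th, ... of the partial from the right).
  doubled (with −9 where >9): 5 3 0 2 7 3 9 9 9 7 → sum 54
  kept as-is: 5 1 6 9 4 2 2 8 9 → sum 46
Total = 54 + 46 = 100.
Check digit = (10 − (100 mod 10)) mod 10 = 0.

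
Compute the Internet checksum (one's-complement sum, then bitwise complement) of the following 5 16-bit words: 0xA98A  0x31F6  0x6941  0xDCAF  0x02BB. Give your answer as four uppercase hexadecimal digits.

DBD2

One's-complement addition (fold any carry out of bit 15 back into bit 0):
  0xA98A + 0x31F6 = 0x0DB80
  0xDB80 + 0x6941 = 0x144C1 → wrap carry → 0x44C2
  0x44C2 + 0xDCAF = 0x12171 → wrap carry → 0x2172
  0x2172 + 0x02BB = 0x0242D
One's-complement sum = 0x242D.
Checksum = ~0x242D & 0xFFFF = 0xDBD2.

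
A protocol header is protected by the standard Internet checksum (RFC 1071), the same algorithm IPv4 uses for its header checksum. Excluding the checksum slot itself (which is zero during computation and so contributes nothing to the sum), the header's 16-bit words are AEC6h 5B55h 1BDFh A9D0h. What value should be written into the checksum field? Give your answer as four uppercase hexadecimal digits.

3034

One's-complement addition (fold any carry out of bit 15 back into bit 0):
  0xAEC6 + 0x5B55 = 0x10A1B → wrap carry → 0x0A1C
  0x0A1C + 0x1BDF = 0x025FB
  0x25FB + 0xA9D0 = 0x0CFCB
One's-complement sum = 0xCFCB.
Checksum = ~0xCFCB & 0xFFFF = 0x3034.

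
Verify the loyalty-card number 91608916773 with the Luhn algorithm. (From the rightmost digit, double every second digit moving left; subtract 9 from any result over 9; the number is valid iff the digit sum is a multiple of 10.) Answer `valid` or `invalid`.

From the right, keep odd positions and double even positions (subtract 9 from any doubled value over 9):
  doubled (positions 2,4,...): 5 3 9 0 2 → sum 19
  kept (positions 1,3,...): 3 7 1 8 6 9 → sum 34
Total = 53.
53 mod 10 = 3, so the number is invalid.

invalid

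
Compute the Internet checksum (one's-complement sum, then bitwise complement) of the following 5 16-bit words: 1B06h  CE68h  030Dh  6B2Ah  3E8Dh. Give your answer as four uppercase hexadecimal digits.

One's-complement addition (fold any carry out of bit 15 back into bit 0):
  0x1B06 + 0xCE68 = 0x0E96E
  0xE96E + 0x030D = 0x0EC7B
  0xEC7B + 0x6B2A = 0x157A5 → wrap carry → 0x57A6
  0x57A6 + 0x3E8D = 0x09633
One's-complement sum = 0x9633.
Checksum = ~0x9633 & 0xFFFF = 0x69CC.

69CC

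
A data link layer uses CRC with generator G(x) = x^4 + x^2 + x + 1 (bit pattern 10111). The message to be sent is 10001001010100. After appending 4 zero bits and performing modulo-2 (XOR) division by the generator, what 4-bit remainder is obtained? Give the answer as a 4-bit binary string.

Append 4 zeros: 100010010101000000. Divide by 10111 (XOR where the leading bit is 1):
  pos 0: 10001 XOR 10111 = 00110
  pos 2: 11000 XOR 10111 = 01111
  pos 3: 11111 XOR 10111 = 01000
  pos 4: 10000 XOR 10111 = 00111
  pos 6: 11110 XOR 10111 = 01001
  pos 7: 10011 XOR 10111 = 00100
  pos 9: 10000 XOR 10111 = 00111
  pos 11: 11100 XOR 10111 = 01011
  pos 12: 10110 XOR 10111 = 00001
Remainder (last 4 bits) = 0010. This is the CRC / FCS.

0010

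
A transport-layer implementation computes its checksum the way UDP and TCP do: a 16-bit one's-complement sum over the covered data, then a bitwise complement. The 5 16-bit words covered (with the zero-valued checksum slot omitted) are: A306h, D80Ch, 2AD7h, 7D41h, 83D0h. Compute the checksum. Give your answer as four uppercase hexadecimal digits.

5903

One's-complement addition (fold any carry out of bit 15 back into bit 0):
  0xA306 + 0xD80C = 0x17B12 → wrap carry → 0x7B13
  0x7B13 + 0x2AD7 = 0x0A5EA
  0xA5EA + 0x7D41 = 0x1232B → wrap carry → 0x232C
  0x232C + 0x83D0 = 0x0A6FC
One's-complement sum = 0xA6FC.
Checksum = ~0xA6FC & 0xFFFF = 0x5903.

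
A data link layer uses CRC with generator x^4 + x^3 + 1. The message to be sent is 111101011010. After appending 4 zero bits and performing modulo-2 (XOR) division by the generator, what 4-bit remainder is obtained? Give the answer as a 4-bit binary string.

Append 4 zeros: 1111010110100000. Divide by 11001 (XOR where the leading bit is 1):
  pos 0: 11110 XOR 11001 = 00111
  pos 2: 11110 XOR 11001 = 00111
  pos 4: 11111 XOR 11001 = 00110
  pos 6: 11001 XOR 11001 = 00000
Remainder (last 4 bits) = 0000. This is the CRC / FCS.

0000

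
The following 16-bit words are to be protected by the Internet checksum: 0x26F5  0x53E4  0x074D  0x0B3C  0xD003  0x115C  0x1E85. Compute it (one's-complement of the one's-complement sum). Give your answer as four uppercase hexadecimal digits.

72B8

One's-complement addition (fold any carry out of bit 15 back into bit 0):
  0x26F5 + 0x53E4 = 0x07AD9
  0x7AD9 + 0x074D = 0x08226
  0x8226 + 0x0B3C = 0x08D62
  0x8D62 + 0xD003 = 0x15D65 → wrap carry → 0x5D66
  0x5D66 + 0x115C = 0x06EC2
  0x6EC2 + 0x1E85 = 0x08D47
One's-complement sum = 0x8D47.
Checksum = ~0x8D47 & 0xFFFF = 0x72B8.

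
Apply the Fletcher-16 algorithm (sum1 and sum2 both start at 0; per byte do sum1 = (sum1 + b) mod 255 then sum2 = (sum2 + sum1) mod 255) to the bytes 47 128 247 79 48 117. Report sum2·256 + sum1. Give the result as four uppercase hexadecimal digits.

419C

Running sums (mod 255):
  after byte 0 (47): sum1=47, sum2=47
  after byte 1 (128): sum1=175, sum2=222
  after byte 2 (247): sum1=167, sum2=134
  after byte 3 (79): sum1=246, sum2=125
  after byte 4 (48): sum1=39, sum2=164
  after byte 5 (117): sum1=156, sum2=65
Checksum = sum2·256 + sum1 = 65·256 + 156 = 16796 = 0x419C.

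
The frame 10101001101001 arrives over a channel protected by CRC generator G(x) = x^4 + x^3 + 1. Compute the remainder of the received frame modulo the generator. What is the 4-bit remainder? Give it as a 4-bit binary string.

Modulo-2 division of 10101001101001 by 11001:
  pos 0: 10101 XOR 11001 = 01100
  pos 1: 11000 XOR 11001 = 00001
  pos 5: 10110 XOR 11001 = 01111
  pos 6: 11111 XOR 11001 = 00110
  pos 8: 11000 XOR 11001 = 00001
Remainder = 0011 (nonzero — an error is detected).

0011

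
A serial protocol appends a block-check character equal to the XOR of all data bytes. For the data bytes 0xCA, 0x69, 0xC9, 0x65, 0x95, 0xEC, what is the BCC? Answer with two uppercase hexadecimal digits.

76

XOR the bytes together:
  start with 0xCA
  0xCA ⊕ 0x69 = 0xA3
  0xA3 ⊕ 0xC9 = 0x6A
  0x6A ⊕ 0x65 = 0x0F
  0x0F ⊕ 0x95 = 0x9A
  0x9A ⊕ 0xEC = 0x76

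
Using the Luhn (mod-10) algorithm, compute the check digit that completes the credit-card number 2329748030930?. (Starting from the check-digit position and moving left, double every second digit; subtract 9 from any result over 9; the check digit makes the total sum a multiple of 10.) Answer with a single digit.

6

Partial digits right→left: 0 3 9 0 3 0 8 4 7 9 2 3 2
Double every second digit counting from the check-digit position (so the 1st, 3rd, 5th, ... of the partial from the right).
  doubled (with −9 where >9): 0 9 6 7 5 4 4 → sum 35
  kept as-is: 3 0 0 4 9 3 → sum 19
Total = 35 + 19 = 54.
Check digit = (10 − (54 mod 10)) mod 10 = 6.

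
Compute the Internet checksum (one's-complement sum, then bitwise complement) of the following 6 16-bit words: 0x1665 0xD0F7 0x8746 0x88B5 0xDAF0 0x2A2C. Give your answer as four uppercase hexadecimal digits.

038A

One's-complement addition (fold any carry out of bit 15 back into bit 0):
  0x1665 + 0xD0F7 = 0x0E75C
  0xE75C + 0x8746 = 0x16EA2 → wrap carry → 0x6EA3
  0x6EA3 + 0x88B5 = 0x0F758
  0xF758 + 0xDAF0 = 0x1D248 → wrap carry → 0xD249
  0xD249 + 0x2A2C = 0x0FC75
One's-complement sum = 0xFC75.
Checksum = ~0xFC75 & 0xFFFF = 0x038A.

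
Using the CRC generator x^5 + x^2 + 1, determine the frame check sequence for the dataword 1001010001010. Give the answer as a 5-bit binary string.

Append 5 zeros: 100101000101000000. Divide by 100101 (XOR where the leading bit is 1):
  pos 0: 100101 XOR 100101 = 000000
  pos 9: 101000 XOR 100101 = 001101
  pos 11: 110100 XOR 100101 = 010001
  pos 12: 100010 XOR 100101 = 000111
Remainder (last 5 bits) = 00111. This is the CRC / FCS.

00111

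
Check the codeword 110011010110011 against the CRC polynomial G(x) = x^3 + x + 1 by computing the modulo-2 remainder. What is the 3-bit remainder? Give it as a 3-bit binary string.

Modulo-2 division of 110011010110011 by 1011:
  pos 0: 1100 XOR 1011 = 0111
  pos 1: 1111 XOR 1011 = 0100
  pos 2: 1001 XOR 1011 = 0010
  pos 4: 1001 XOR 1011 = 0010
  pos 6: 1001 XOR 1011 = 0010
  pos 8: 1010 XOR 1011 = 0001
  pos 11: 1011 XOR 1011 = 0000
Remainder = 000 (zero — the frame passes the CRC check).

000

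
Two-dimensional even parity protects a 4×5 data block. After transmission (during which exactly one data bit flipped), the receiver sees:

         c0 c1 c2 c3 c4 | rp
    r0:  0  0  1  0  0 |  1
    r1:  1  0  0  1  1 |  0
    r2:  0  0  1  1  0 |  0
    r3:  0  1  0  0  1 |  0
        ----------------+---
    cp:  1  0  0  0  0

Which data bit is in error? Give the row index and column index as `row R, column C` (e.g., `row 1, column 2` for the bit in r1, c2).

row 1, column 1

Recompute each row's even parity and compare to rp:
  r0: data parity 1, sent rp 1 → ok
  r1: data parity 1, sent rp 0 → mismatch
  r2: data parity 0, sent rp 0 → ok
  r3: data parity 0, sent rp 0 → ok
Recompute each column's even parity and compare to cp:
  c0: data parity 1, sent cp 1 → ok
  c1: data parity 1, sent cp 0 → mismatch
  c2: data parity 0, sent cp 0 → ok
  c3: data parity 0, sent cp 0 → ok
  c4: data parity 0, sent cp 0 → ok
Exactly one row (r1) and one column (c1) fail → the flipped bit is at their intersection.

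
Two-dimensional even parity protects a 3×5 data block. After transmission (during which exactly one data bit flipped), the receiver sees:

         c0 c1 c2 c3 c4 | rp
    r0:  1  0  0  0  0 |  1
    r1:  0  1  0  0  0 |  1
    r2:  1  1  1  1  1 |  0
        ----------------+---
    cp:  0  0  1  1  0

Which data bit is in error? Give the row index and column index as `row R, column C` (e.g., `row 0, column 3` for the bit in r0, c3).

row 2, column 4

Recompute each row's even parity and compare to rp:
  r0: data parity 1, sent rp 1 → ok
  r1: data parity 1, sent rp 1 → ok
  r2: data parity 1, sent rp 0 → mismatch
Recompute each column's even parity and compare to cp:
  c0: data parity 0, sent cp 0 → ok
  c1: data parity 0, sent cp 0 → ok
  c2: data parity 1, sent cp 1 → ok
  c3: data parity 1, sent cp 1 → ok
  c4: data parity 1, sent cp 0 → mismatch
Exactly one row (r2) and one column (c4) fail → the flipped bit is at their intersection.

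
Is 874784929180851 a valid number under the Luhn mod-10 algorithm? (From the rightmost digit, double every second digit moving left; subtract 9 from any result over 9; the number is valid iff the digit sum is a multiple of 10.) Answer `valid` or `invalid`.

From the right, keep odd positions and double even positions (subtract 9 from any doubled value over 9):
  doubled (positions 2,4,...): 1 0 2 4 8 5 5 → sum 25
  kept (positions 1,3,...): 1 8 8 9 9 8 4 8 → sum 55
Total = 80.
80 mod 10 = 0, so the number is valid.

valid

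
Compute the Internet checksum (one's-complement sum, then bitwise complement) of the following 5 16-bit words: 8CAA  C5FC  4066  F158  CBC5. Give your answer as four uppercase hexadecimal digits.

AFD3

One's-complement addition (fold any carry out of bit 15 back into bit 0):
  0x8CAA + 0xC5FC = 0x152A6 → wrap carry → 0x52A7
  0x52A7 + 0x4066 = 0x0930D
  0x930D + 0xF158 = 0x18465 → wrap carry → 0x8466
  0x8466 + 0xCBC5 = 0x1502B → wrap carry → 0x502C
One's-complement sum = 0x502C.
Checksum = ~0x502C & 0xFFFF = 0xAFD3.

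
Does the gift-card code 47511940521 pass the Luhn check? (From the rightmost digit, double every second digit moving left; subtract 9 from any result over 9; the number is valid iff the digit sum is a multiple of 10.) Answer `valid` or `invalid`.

valid

From the right, keep odd positions and double even positions (subtract 9 from any doubled value over 9):
  doubled (positions 2,4,...): 4 0 9 2 5 → sum 20
  kept (positions 1,3,...): 1 5 4 1 5 4 → sum 20
Total = 40.
40 mod 10 = 0, so the number is valid.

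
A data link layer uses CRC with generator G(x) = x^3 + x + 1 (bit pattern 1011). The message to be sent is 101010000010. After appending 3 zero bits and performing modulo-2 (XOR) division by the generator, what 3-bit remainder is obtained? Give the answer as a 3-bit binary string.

011

Append 3 zeros: 101010000010000. Divide by 1011 (XOR where the leading bit is 1):
  pos 0: 1010 XOR 1011 = 0001
  pos 3: 1100 XOR 1011 = 0111
  pos 4: 1110 XOR 1011 = 0101
  pos 5: 1010 XOR 1011 = 0001
  pos 8: 1010 XOR 1011 = 0001
  pos 11: 1000 XOR 1011 = 0011
Remainder (last 3 bits) = 011. This is the CRC / FCS.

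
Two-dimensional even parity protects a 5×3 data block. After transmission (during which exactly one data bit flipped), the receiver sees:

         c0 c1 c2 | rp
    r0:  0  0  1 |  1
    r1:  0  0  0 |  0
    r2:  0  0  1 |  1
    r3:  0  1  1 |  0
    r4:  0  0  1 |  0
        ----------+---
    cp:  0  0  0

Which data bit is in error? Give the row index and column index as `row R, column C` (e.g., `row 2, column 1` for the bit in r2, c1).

row 4, column 1

Recompute each row's even parity and compare to rp:
  r0: data parity 1, sent rp 1 → ok
  r1: data parity 0, sent rp 0 → ok
  r2: data parity 1, sent rp 1 → ok
  r3: data parity 0, sent rp 0 → ok
  r4: data parity 1, sent rp 0 → mismatch
Recompute each column's even parity and compare to cp:
  c0: data parity 0, sent cp 0 → ok
  c1: data parity 1, sent cp 0 → mismatch
  c2: data parity 0, sent cp 0 → ok
Exactly one row (r4) and one column (c1) fail → the flipped bit is at their intersection.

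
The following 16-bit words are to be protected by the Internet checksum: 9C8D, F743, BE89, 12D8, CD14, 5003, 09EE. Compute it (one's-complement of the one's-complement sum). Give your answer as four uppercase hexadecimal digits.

One's-complement addition (fold any carry out of bit 15 back into bit 0):
  0x9C8D + 0xF743 = 0x193D0 → wrap carry → 0x93D1
  0x93D1 + 0xBE89 = 0x1525A → wrap carry → 0x525B
  0x525B + 0x12D8 = 0x06533
  0x6533 + 0xCD14 = 0x13247 → wrap carry → 0x3248
  0x3248 + 0x5003 = 0x0824B
  0x824B + 0x09EE = 0x08C39
One's-complement sum = 0x8C39.
Checksum = ~0x8C39 & 0xFFFF = 0x73C6.

73C6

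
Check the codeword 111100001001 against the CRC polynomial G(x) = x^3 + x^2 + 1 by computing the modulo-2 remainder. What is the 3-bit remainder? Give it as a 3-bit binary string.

000

Modulo-2 division of 111100001001 by 1101:
  pos 0: 1111 XOR 1101 = 0010
  pos 2: 1000 XOR 1101 = 0101
  pos 3: 1010 XOR 1101 = 0111
  pos 4: 1110 XOR 1101 = 0011
  pos 6: 1110 XOR 1101 = 0011
  pos 8: 1101 XOR 1101 = 0000
Remainder = 000 (zero — the frame passes the CRC check).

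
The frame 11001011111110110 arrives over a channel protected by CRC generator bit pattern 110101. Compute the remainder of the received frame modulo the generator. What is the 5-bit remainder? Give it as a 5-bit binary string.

00000

Modulo-2 division of 11001011111110110 by 110101:
  pos 0: 110010 XOR 110101 = 000111
  pos 3: 111111 XOR 110101 = 001010
  pos 5: 101011 XOR 110101 = 011110
  pos 6: 111101 XOR 110101 = 001000
  pos 8: 100010 XOR 110101 = 010111
  pos 9: 101111 XOR 110101 = 011010
  pos 10: 110101 XOR 110101 = 000000
Remainder = 00000 (zero — the frame passes the CRC check).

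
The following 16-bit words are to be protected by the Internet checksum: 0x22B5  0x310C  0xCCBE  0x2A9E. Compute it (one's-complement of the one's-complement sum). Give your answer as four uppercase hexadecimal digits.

One's-complement addition (fold any carry out of bit 15 back into bit 0):
  0x22B5 + 0x310C = 0x053C1
  0x53C1 + 0xCCBE = 0x1207F → wrap carry → 0x2080
  0x2080 + 0x2A9E = 0x04B1E
One's-complement sum = 0x4B1E.
Checksum = ~0x4B1E & 0xFFFF = 0xB4E1.

B4E1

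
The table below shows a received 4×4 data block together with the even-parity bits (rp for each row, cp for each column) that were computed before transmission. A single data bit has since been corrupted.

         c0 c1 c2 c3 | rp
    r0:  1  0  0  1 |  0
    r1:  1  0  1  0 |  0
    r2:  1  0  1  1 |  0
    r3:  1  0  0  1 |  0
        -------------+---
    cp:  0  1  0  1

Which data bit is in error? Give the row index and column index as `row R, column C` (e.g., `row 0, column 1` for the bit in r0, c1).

row 2, column 1

Recompute each row's even parity and compare to rp:
  r0: data parity 0, sent rp 0 → ok
  r1: data parity 0, sent rp 0 → ok
  r2: data parity 1, sent rp 0 → mismatch
  r3: data parity 0, sent rp 0 → ok
Recompute each column's even parity and compare to cp:
  c0: data parity 0, sent cp 0 → ok
  c1: data parity 0, sent cp 1 → mismatch
  c2: data parity 0, sent cp 0 → ok
  c3: data parity 1, sent cp 1 → ok
Exactly one row (r2) and one column (c1) fail → the flipped bit is at their intersection.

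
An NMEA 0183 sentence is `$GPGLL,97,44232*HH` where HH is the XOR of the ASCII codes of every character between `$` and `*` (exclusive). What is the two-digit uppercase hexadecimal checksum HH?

XOR the ASCII codes of the payload characters:
  'G' = 0x47 → acc = 0x47
  'P' = 0x50 → acc = 0x17
  'G' = 0x47 → acc = 0x50
  'L' = 0x4C → acc = 0x1C
  'L' = 0x4C → acc = 0x50
  ',' = 0x2C → acc = 0x7C
  '9' = 0x39 → acc = 0x45
  '7' = 0x37 → acc = 0x72
  ',' = 0x2C → acc = 0x5E
  '4' = 0x34 → acc = 0x6A
  '4' = 0x34 → acc = 0x5E
  '2' = 0x32 → acc = 0x6C
  '3' = 0x33 → acc = 0x5F
  '2' = 0x32 → acc = 0x6D
Checksum = 0x6D.

6D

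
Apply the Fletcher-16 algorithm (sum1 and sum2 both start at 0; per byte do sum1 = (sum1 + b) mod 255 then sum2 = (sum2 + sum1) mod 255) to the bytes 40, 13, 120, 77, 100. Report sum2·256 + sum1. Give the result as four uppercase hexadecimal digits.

Running sums (mod 255):
  after byte 0 (40): sum1=40, sum2=40
  after byte 1 (13): sum1=53, sum2=93
  after byte 2 (120): sum1=173, sum2=11
  after byte 3 (77): sum1=250, sum2=6
  after byte 4 (100): sum1=95, sum2=101
Checksum = sum2·256 + sum1 = 101·256 + 95 = 25951 = 0x655F.

655F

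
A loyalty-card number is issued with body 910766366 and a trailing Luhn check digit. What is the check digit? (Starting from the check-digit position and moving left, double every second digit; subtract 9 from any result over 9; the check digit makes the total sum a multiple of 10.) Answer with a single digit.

Partial digits right→left: 6 6 3 6 6 7 0 1 9
Double every second digit counting from the check-digit position (so the 1st, 3rd, 5th, ... of the partial from the right).
  doubled (with −9 where >9): 3 6 3 0 9 → sum 21
  kept as-is: 6 6 7 1 → sum 20
Total = 21 + 20 = 41.
Check digit = (10 − (41 mod 10)) mod 10 = 9.

9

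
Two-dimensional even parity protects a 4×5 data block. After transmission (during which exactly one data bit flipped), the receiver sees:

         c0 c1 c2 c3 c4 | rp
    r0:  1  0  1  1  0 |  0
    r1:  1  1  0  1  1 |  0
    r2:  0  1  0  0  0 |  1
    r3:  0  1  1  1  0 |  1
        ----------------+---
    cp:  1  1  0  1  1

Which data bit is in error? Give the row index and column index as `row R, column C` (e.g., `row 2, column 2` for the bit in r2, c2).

row 0, column 0

Recompute each row's even parity and compare to rp:
  r0: data parity 1, sent rp 0 → mismatch
  r1: data parity 0, sent rp 0 → ok
  r2: data parity 1, sent rp 1 → ok
  r3: data parity 1, sent rp 1 → ok
Recompute each column's even parity and compare to cp:
  c0: data parity 0, sent cp 1 → mismatch
  c1: data parity 1, sent cp 1 → ok
  c2: data parity 0, sent cp 0 → ok
  c3: data parity 1, sent cp 1 → ok
  c4: data parity 1, sent cp 1 → ok
Exactly one row (r0) and one column (c0) fail → the flipped bit is at their intersection.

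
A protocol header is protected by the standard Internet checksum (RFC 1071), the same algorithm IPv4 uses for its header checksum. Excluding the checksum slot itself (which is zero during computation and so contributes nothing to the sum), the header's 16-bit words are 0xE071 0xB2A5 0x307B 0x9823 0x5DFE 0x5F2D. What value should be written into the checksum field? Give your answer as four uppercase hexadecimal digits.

One's-complement addition (fold any carry out of bit 15 back into bit 0):
  0xE071 + 0xB2A5 = 0x19316 → wrap carry → 0x9317
  0x9317 + 0x307B = 0x0C392
  0xC392 + 0x9823 = 0x15BB5 → wrap carry → 0x5BB6
  0x5BB6 + 0x5DFE = 0x0B9B4
  0xB9B4 + 0x5F2D = 0x118E1 → wrap carry → 0x18E2
One's-complement sum = 0x18E2.
Checksum = ~0x18E2 & 0xFFFF = 0xE71D.

E71D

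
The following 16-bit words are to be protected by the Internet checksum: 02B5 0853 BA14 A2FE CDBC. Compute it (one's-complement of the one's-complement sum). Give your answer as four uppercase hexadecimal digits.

One's-complement addition (fold any carry out of bit 15 back into bit 0):
  0x02B5 + 0x0853 = 0x00B08
  0x0B08 + 0xBA14 = 0x0C51C
  0xC51C + 0xA2FE = 0x1681A → wrap carry → 0x681B
  0x681B + 0xCDBC = 0x135D7 → wrap carry → 0x35D8
One's-complement sum = 0x35D8.
Checksum = ~0x35D8 & 0xFFFF = 0xCA27.

CA27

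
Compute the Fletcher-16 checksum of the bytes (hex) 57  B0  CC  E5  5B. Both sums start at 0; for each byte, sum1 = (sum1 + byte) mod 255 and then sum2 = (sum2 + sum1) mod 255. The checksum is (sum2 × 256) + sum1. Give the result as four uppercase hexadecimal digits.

Running sums (mod 255):
  after byte 0 (57): sum1=87, sum2=87
  after byte 1 (B0): sum1=8, sum2=95
  after byte 2 (CC): sum1=212, sum2=52
  after byte 3 (E5): sum1=186, sum2=238
  after byte 4 (5B): sum1=22, sum2=5
Checksum = sum2·256 + sum1 = 5·256 + 22 = 1302 = 0x0516.

0516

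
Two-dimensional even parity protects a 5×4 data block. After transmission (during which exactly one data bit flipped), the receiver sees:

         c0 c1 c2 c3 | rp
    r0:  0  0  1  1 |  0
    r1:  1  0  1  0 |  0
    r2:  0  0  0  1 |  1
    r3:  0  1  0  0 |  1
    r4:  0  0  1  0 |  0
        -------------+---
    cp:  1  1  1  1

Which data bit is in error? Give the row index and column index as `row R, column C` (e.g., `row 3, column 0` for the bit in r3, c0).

Recompute each row's even parity and compare to rp:
  r0: data parity 0, sent rp 0 → ok
  r1: data parity 0, sent rp 0 → ok
  r2: data parity 1, sent rp 1 → ok
  r3: data parity 1, sent rp 1 → ok
  r4: data parity 1, sent rp 0 → mismatch
Recompute each column's even parity and compare to cp:
  c0: data parity 1, sent cp 1 → ok
  c1: data parity 1, sent cp 1 → ok
  c2: data parity 1, sent cp 1 → ok
  c3: data parity 0, sent cp 1 → mismatch
Exactly one row (r4) and one column (c3) fail → the flipped bit is at their intersection.

row 4, column 3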